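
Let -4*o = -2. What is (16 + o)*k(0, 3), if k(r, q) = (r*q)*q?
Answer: 0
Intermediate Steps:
o = ½ (o = -¼*(-2) = ½ ≈ 0.50000)
k(r, q) = r*q² (k(r, q) = (q*r)*q = r*q²)
(16 + o)*k(0, 3) = (16 + ½)*(0*3²) = 33*(0*9)/2 = (33/2)*0 = 0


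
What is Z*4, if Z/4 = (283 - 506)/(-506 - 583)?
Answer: 3568/1089 ≈ 3.2764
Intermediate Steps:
Z = 892/1089 (Z = 4*((283 - 506)/(-506 - 583)) = 4*(-223/(-1089)) = 4*(-223*(-1/1089)) = 4*(223/1089) = 892/1089 ≈ 0.81910)
Z*4 = (892/1089)*4 = 3568/1089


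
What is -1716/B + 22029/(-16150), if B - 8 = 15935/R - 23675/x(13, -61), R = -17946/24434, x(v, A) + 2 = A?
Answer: -4624694633643/3603169442050 ≈ -1.2835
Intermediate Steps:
x(v, A) = -2 + A
R = -8973/12217 (R = -17946*1/24434 = -8973/12217 ≈ -0.73447)
B = -446212934/20937 (B = 8 + (15935/(-8973/12217) - 23675/(-2 - 61)) = 8 + (15935*(-12217/8973) - 23675/(-63)) = 8 + (-194677895/8973 - 23675*(-1/63)) = 8 + (-194677895/8973 + 23675/63) = 8 - 446380430/20937 = -446212934/20937 ≈ -21312.)
-1716/B + 22029/(-16150) = -1716/(-446212934/20937) + 22029/(-16150) = -1716*(-20937/446212934) + 22029*(-1/16150) = 17963946/223106467 - 22029/16150 = -4624694633643/3603169442050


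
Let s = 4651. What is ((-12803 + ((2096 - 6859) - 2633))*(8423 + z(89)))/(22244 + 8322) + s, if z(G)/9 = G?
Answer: -22076555/15283 ≈ -1444.5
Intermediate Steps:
z(G) = 9*G
((-12803 + ((2096 - 6859) - 2633))*(8423 + z(89)))/(22244 + 8322) + s = ((-12803 + ((2096 - 6859) - 2633))*(8423 + 9*89))/(22244 + 8322) + 4651 = ((-12803 + (-4763 - 2633))*(8423 + 801))/30566 + 4651 = ((-12803 - 7396)*9224)*(1/30566) + 4651 = -20199*9224*(1/30566) + 4651 = -186315576*1/30566 + 4651 = -93157788/15283 + 4651 = -22076555/15283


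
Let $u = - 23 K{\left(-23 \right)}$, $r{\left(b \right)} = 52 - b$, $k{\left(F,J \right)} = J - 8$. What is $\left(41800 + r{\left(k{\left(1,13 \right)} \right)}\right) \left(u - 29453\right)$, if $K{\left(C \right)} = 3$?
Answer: $-1235407134$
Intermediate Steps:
$k{\left(F,J \right)} = -8 + J$ ($k{\left(F,J \right)} = J - 8 = -8 + J$)
$u = -69$ ($u = \left(-23\right) 3 = -69$)
$\left(41800 + r{\left(k{\left(1,13 \right)} \right)}\right) \left(u - 29453\right) = \left(41800 + \left(52 - \left(-8 + 13\right)\right)\right) \left(-69 - 29453\right) = \left(41800 + \left(52 - 5\right)\right) \left(-29522\right) = \left(41800 + 47\right) \left(-29522\right) = 41847 \left(-29522\right) = -1235407134$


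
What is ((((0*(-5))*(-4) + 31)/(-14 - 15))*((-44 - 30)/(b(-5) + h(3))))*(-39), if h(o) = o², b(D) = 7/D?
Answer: -223665/551 ≈ -405.93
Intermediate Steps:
((((0*(-5))*(-4) + 31)/(-14 - 15))*((-44 - 30)/(b(-5) + h(3))))*(-39) = ((((0*(-5))*(-4) + 31)/(-14 - 15))*((-44 - 30)/(7/(-5) + 3²)))*(-39) = (((0*(-4) + 31)/(-29))*(-74/(7*(-⅕) + 9)))*(-39) = (((0 + 31)*(-1/29))*(-74/(-7/5 + 9)))*(-39) = ((31*(-1/29))*(-74/38/5))*(-39) = -(-2294)*5/(29*38)*(-39) = -31/29*(-185/19)*(-39) = (5735/551)*(-39) = -223665/551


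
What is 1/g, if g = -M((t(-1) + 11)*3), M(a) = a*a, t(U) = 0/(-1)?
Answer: -1/1089 ≈ -0.00091827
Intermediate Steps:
t(U) = 0 (t(U) = 0*(-1) = 0)
M(a) = a**2
g = -1089 (g = -((0 + 11)*3)**2 = -(11*3)**2 = -1*33**2 = -1*1089 = -1089)
1/g = 1/(-1089) = -1/1089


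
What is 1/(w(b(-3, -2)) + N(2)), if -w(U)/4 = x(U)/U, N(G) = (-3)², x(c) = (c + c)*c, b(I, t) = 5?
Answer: -1/31 ≈ -0.032258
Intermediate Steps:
x(c) = 2*c² (x(c) = (2*c)*c = 2*c²)
N(G) = 9
w(U) = -8*U (w(U) = -4*2*U²/U = -8*U)
1/(w(b(-3, -2)) + N(2)) = 1/(-8*5 + 9) = 1/(-40 + 9) = 1/(-31) = -1/31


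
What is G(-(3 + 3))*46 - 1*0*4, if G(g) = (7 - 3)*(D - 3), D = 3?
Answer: 0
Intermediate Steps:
G(g) = 0 (G(g) = (7 - 3)*(3 - 3) = 4*0 = 0)
G(-(3 + 3))*46 - 1*0*4 = 0*46 - 1*0*4 = 0 + 0*4 = 0 + 0 = 0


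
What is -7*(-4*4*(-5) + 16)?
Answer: -672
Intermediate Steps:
-7*(-4*4*(-5) + 16) = -7*(-16*(-5) + 16) = -7*(80 + 16) = -7*96 = -672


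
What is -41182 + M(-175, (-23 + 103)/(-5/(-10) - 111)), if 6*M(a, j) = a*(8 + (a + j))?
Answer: -48120607/1326 ≈ -36290.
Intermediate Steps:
M(a, j) = a*(8 + a + j)/6 (M(a, j) = (a*(8 + (a + j)))/6 = (a*(8 + a + j))/6 = a*(8 + a + j)/6)
-41182 + M(-175, (-23 + 103)/(-5/(-10) - 111)) = -41182 + (⅙)*(-175)*(8 - 175 + (-23 + 103)/(-5/(-10) - 111)) = -41182 + (⅙)*(-175)*(8 - 175 + 80/(-5*(-⅒) - 111)) = -41182 + (⅙)*(-175)*(8 - 175 + 80/(½ - 111)) = -41182 + (⅙)*(-175)*(8 - 175 + 80/(-221/2)) = -41182 + (⅙)*(-175)*(8 - 175 + 80*(-2/221)) = -41182 + (⅙)*(-175)*(8 - 175 - 160/221) = -41182 + (⅙)*(-175)*(-37067/221) = -41182 + 6486725/1326 = -48120607/1326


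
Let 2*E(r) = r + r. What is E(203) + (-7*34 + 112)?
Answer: 77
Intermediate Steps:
E(r) = r (E(r) = (r + r)/2 = (2*r)/2 = r)
E(203) + (-7*34 + 112) = 203 + (-7*34 + 112) = 203 + (-238 + 112) = 203 - 126 = 77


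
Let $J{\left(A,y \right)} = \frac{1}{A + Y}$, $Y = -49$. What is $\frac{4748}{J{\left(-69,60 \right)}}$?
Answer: $-560264$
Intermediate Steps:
$J{\left(A,y \right)} = \frac{1}{-49 + A}$ ($J{\left(A,y \right)} = \frac{1}{A - 49} = \frac{1}{-49 + A}$)
$\frac{4748}{J{\left(-69,60 \right)}} = \frac{4748}{\frac{1}{-49 - 69}} = \frac{4748}{\frac{1}{-118}} = \frac{4748}{- \frac{1}{118}} = 4748 \left(-118\right) = -560264$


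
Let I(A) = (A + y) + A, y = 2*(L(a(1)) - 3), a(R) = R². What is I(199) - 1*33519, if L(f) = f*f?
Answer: -33125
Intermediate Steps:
L(f) = f²
y = -4 (y = 2*((1²)² - 3) = 2*(1² - 3) = 2*(1 - 3) = 2*(-2) = -4)
I(A) = -4 + 2*A (I(A) = (A - 4) + A = (-4 + A) + A = -4 + 2*A)
I(199) - 1*33519 = (-4 + 2*199) - 1*33519 = (-4 + 398) - 33519 = 394 - 33519 = -33125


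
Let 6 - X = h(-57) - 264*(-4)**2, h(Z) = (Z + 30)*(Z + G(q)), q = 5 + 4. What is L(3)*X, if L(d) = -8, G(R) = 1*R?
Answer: -23472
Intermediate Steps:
q = 9
G(R) = R
h(Z) = (9 + Z)*(30 + Z) (h(Z) = (Z + 30)*(Z + 9) = (30 + Z)*(9 + Z) = (9 + Z)*(30 + Z))
X = 2934 (X = 6 - ((270 + (-57)**2 + 39*(-57)) - 264*(-4)**2) = 6 - ((270 + 3249 - 2223) - 264*16) = 6 - (1296 - 4224) = 6 - 1*(-2928) = 6 + 2928 = 2934)
L(3)*X = -8*2934 = -23472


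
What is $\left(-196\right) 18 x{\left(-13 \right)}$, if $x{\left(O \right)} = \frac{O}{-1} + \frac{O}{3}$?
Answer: $-30576$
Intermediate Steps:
$x{\left(O \right)} = - \frac{2 O}{3}$ ($x{\left(O \right)} = O \left(-1\right) + O \frac{1}{3} = - O + \frac{O}{3} = - \frac{2 O}{3}$)
$\left(-196\right) 18 x{\left(-13 \right)} = \left(-196\right) 18 \left(\left(- \frac{2}{3}\right) \left(-13\right)\right) = \left(-3528\right) \frac{26}{3} = -30576$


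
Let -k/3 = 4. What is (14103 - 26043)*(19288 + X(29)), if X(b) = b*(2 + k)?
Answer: -226836120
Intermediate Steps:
k = -12 (k = -3*4 = -12)
X(b) = -10*b (X(b) = b*(2 - 12) = b*(-10) = -10*b)
(14103 - 26043)*(19288 + X(29)) = (14103 - 26043)*(19288 - 10*29) = -11940*(19288 - 290) = -11940*18998 = -226836120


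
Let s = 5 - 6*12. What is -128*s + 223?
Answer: 8799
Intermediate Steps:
s = -67 (s = 5 - 72 = -67)
-128*s + 223 = -128*(-67) + 223 = 8576 + 223 = 8799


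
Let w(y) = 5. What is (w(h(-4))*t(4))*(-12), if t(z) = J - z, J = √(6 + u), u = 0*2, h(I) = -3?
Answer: 240 - 60*√6 ≈ 93.031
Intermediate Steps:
u = 0
J = √6 (J = √(6 + 0) = √6 ≈ 2.4495)
t(z) = √6 - z
(w(h(-4))*t(4))*(-12) = (5*(√6 - 1*4))*(-12) = (5*(√6 - 4))*(-12) = (5*(-4 + √6))*(-12) = (-20 + 5*√6)*(-12) = 240 - 60*√6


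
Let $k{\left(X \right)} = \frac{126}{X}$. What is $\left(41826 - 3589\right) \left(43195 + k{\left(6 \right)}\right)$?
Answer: $1652450192$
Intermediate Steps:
$\left(41826 - 3589\right) \left(43195 + k{\left(6 \right)}\right) = \left(41826 - 3589\right) \left(43195 + \frac{126}{6}\right) = 38237 \left(43195 + 126 \cdot \frac{1}{6}\right) = 38237 \left(43195 + 21\right) = 38237 \cdot 43216 = 1652450192$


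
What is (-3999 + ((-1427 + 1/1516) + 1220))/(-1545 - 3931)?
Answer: 6376295/8301616 ≈ 0.76808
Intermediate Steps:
(-3999 + ((-1427 + 1/1516) + 1220))/(-1545 - 3931) = (-3999 + ((-1427 + 1/1516) + 1220))/(-5476) = (-3999 + (-2163331/1516 + 1220))*(-1/5476) = (-3999 - 313811/1516)*(-1/5476) = -6376295/1516*(-1/5476) = 6376295/8301616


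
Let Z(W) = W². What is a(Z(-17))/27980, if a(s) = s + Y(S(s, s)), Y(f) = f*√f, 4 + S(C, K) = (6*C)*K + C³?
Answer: 289/27980 + 24638691*√24638691/27980 ≈ 4.3710e+6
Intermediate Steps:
S(C, K) = -4 + C³ + 6*C*K (S(C, K) = -4 + ((6*C)*K + C³) = -4 + (6*C*K + C³) = -4 + (C³ + 6*C*K) = -4 + C³ + 6*C*K)
Y(f) = f^(3/2)
a(s) = s + (-4 + s³ + 6*s²)^(3/2) (a(s) = s + (-4 + s³ + 6*s*s)^(3/2) = s + (-4 + s³ + 6*s²)^(3/2))
a(Z(-17))/27980 = ((-17)² + (-4 + ((-17)²)³ + 6*((-17)²)²)^(3/2))/27980 = (289 + (-4 + 289³ + 6*289²)^(3/2))*(1/27980) = (289 + (-4 + 24137569 + 6*83521)^(3/2))*(1/27980) = (289 + (-4 + 24137569 + 501126)^(3/2))*(1/27980) = (289 + 24638691^(3/2))*(1/27980) = (289 + 24638691*√24638691)*(1/27980) = 289/27980 + 24638691*√24638691/27980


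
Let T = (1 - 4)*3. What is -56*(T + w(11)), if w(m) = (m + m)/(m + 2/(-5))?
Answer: 20552/53 ≈ 387.77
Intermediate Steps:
w(m) = 2*m/(-⅖ + m) (w(m) = (2*m)/(m + 2*(-⅕)) = (2*m)/(m - ⅖) = (2*m)/(-⅖ + m) = 2*m/(-⅖ + m))
T = -9 (T = -3*3 = -9)
-56*(T + w(11)) = -56*(-9 + 10*11/(-2 + 5*11)) = -56*(-9 + 10*11/(-2 + 55)) = -56*(-9 + 10*11/53) = -56*(-9 + 10*11*(1/53)) = -56*(-9 + 110/53) = -56*(-367/53) = 20552/53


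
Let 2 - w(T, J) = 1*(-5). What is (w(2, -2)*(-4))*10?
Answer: -280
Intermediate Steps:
w(T, J) = 7 (w(T, J) = 2 - (-5) = 2 - 1*(-5) = 2 + 5 = 7)
(w(2, -2)*(-4))*10 = (7*(-4))*10 = -28*10 = -280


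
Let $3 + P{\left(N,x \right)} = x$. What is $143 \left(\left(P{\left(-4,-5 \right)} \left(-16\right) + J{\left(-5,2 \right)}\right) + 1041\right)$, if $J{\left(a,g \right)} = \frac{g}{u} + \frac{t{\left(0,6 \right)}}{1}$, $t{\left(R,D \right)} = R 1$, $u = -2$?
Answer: $167024$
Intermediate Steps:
$P{\left(N,x \right)} = -3 + x$
$t{\left(R,D \right)} = R$
$J{\left(a,g \right)} = - \frac{g}{2}$ ($J{\left(a,g \right)} = \frac{g}{-2} + \frac{0}{1} = g \left(- \frac{1}{2}\right) + 0 \cdot 1 = - \frac{g}{2} + 0 = - \frac{g}{2}$)
$143 \left(\left(P{\left(-4,-5 \right)} \left(-16\right) + J{\left(-5,2 \right)}\right) + 1041\right) = 143 \left(\left(\left(-3 - 5\right) \left(-16\right) - 1\right) + 1041\right) = 143 \left(\left(\left(-8\right) \left(-16\right) - 1\right) + 1041\right) = 143 \left(\left(128 - 1\right) + 1041\right) = 143 \left(127 + 1041\right) = 143 \cdot 1168 = 167024$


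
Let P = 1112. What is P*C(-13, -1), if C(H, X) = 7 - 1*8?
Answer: -1112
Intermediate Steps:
C(H, X) = -1 (C(H, X) = 7 - 8 = -1)
P*C(-13, -1) = 1112*(-1) = -1112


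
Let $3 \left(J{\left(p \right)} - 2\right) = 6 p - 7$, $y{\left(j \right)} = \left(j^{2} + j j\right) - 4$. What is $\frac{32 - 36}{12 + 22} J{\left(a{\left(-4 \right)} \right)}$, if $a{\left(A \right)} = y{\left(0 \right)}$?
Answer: $\frac{50}{51} \approx 0.98039$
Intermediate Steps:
$y{\left(j \right)} = -4 + 2 j^{2}$ ($y{\left(j \right)} = \left(j^{2} + j^{2}\right) - 4 = 2 j^{2} - 4 = -4 + 2 j^{2}$)
$a{\left(A \right)} = -4$ ($a{\left(A \right)} = -4 + 2 \cdot 0^{2} = -4 + 2 \cdot 0 = -4 + 0 = -4$)
$J{\left(p \right)} = - \frac{1}{3} + 2 p$ ($J{\left(p \right)} = 2 + \frac{6 p - 7}{3} = 2 + \frac{-7 + 6 p}{3} = 2 + \left(- \frac{7}{3} + 2 p\right) = - \frac{1}{3} + 2 p$)
$\frac{32 - 36}{12 + 22} J{\left(a{\left(-4 \right)} \right)} = \frac{32 - 36}{12 + 22} \left(- \frac{1}{3} + 2 \left(-4\right)\right) = - \frac{4}{34} \left(- \frac{1}{3} - 8\right) = \left(-4\right) \frac{1}{34} \left(- \frac{25}{3}\right) = \left(- \frac{2}{17}\right) \left(- \frac{25}{3}\right) = \frac{50}{51}$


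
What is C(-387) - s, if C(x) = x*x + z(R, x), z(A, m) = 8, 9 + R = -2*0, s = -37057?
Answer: 186834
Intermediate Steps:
R = -9 (R = -9 - 2*0 = -9 + 0 = -9)
C(x) = 8 + x**2 (C(x) = x*x + 8 = x**2 + 8 = 8 + x**2)
C(-387) - s = (8 + (-387)**2) - 1*(-37057) = (8 + 149769) + 37057 = 149777 + 37057 = 186834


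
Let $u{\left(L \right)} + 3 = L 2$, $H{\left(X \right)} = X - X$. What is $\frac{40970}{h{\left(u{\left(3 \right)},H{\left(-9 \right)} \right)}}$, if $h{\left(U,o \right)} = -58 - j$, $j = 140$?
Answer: $- \frac{20485}{99} \approx -206.92$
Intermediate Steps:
$H{\left(X \right)} = 0$
$u{\left(L \right)} = -3 + 2 L$ ($u{\left(L \right)} = -3 + L 2 = -3 + 2 L$)
$h{\left(U,o \right)} = -198$ ($h{\left(U,o \right)} = -58 - 140 = -198$)
$\frac{40970}{h{\left(u{\left(3 \right)},H{\left(-9 \right)} \right)}} = \frac{40970}{-198} = 40970 \left(- \frac{1}{198}\right) = - \frac{20485}{99}$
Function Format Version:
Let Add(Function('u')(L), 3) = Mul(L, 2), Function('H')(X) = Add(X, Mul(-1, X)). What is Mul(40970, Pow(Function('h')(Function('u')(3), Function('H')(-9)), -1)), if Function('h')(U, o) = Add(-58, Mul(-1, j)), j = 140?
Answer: Rational(-20485, 99) ≈ -206.92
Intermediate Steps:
Function('H')(X) = 0
Function('u')(L) = Add(-3, Mul(2, L)) (Function('u')(L) = Add(-3, Mul(L, 2)) = Add(-3, Mul(2, L)))
Function('h')(U, o) = -198 (Function('h')(U, o) = Add(-58, Mul(-1, 140)) = Add(-58, -140) = -198)
Mul(40970, Pow(Function('h')(Function('u')(3), Function('H')(-9)), -1)) = Mul(40970, Pow(-198, -1)) = Mul(40970, Rational(-1, 198)) = Rational(-20485, 99)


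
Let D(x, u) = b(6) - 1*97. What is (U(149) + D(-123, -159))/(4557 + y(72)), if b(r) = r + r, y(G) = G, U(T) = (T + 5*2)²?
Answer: 25196/4629 ≈ 5.4431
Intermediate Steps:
U(T) = (10 + T)² (U(T) = (T + 10)² = (10 + T)²)
b(r) = 2*r
D(x, u) = -85 (D(x, u) = 2*6 - 1*97 = 12 - 97 = -85)
(U(149) + D(-123, -159))/(4557 + y(72)) = ((10 + 149)² - 85)/(4557 + 72) = (159² - 85)/4629 = (25281 - 85)*(1/4629) = 25196*(1/4629) = 25196/4629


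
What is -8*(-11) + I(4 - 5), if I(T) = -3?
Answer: 85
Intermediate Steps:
-8*(-11) + I(4 - 5) = -8*(-11) - 3 = 88 - 3 = 85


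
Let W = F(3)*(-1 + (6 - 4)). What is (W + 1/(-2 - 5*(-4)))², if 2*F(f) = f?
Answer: 196/81 ≈ 2.4198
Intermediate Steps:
F(f) = f/2
W = 3/2 (W = ((½)*3)*(-1 + (6 - 4)) = 3*(-1 + 2)/2 = (3/2)*1 = 3/2 ≈ 1.5000)
(W + 1/(-2 - 5*(-4)))² = (3/2 + 1/(-2 - 5*(-4)))² = (3/2 + 1/(-2 + 20))² = (3/2 + 1/18)² = (14/9)² = 196/81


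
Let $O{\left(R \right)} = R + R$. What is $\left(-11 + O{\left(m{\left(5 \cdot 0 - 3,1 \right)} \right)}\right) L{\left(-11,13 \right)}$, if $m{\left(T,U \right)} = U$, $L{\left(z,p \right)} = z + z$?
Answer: $198$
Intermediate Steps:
$L{\left(z,p \right)} = 2 z$
$O{\left(R \right)} = 2 R$
$\left(-11 + O{\left(m{\left(5 \cdot 0 - 3,1 \right)} \right)}\right) L{\left(-11,13 \right)} = \left(-11 + 2 \cdot 1\right) 2 \left(-11\right) = \left(-11 + 2\right) \left(-22\right) = \left(-9\right) \left(-22\right) = 198$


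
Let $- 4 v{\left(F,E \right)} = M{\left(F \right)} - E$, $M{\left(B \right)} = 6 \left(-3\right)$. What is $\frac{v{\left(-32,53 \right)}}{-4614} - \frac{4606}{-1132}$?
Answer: $\frac{21231991}{5223048} \approx 4.0651$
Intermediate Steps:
$M{\left(B \right)} = -18$
$v{\left(F,E \right)} = \frac{9}{2} + \frac{E}{4}$ ($v{\left(F,E \right)} = - \frac{-18 - E}{4} = \frac{9}{2} + \frac{E}{4}$)
$\frac{v{\left(-32,53 \right)}}{-4614} - \frac{4606}{-1132} = \frac{\frac{9}{2} + \frac{1}{4} \cdot 53}{-4614} - \frac{4606}{-1132} = \left(\frac{9}{2} + \frac{53}{4}\right) \left(- \frac{1}{4614}\right) - - \frac{2303}{566} = \frac{71}{4} \left(- \frac{1}{4614}\right) + \frac{2303}{566} = - \frac{71}{18456} + \frac{2303}{566} = \frac{21231991}{5223048}$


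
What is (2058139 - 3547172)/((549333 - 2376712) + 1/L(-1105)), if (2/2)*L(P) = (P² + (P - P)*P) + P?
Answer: 1816501137360/2229256189679 ≈ 0.81485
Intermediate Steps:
L(P) = P + P² (L(P) = (P² + (P - P)*P) + P = (P² + 0*P) + P = (P² + 0) + P = P² + P = P + P²)
(2058139 - 3547172)/((549333 - 2376712) + 1/L(-1105)) = (2058139 - 3547172)/((549333 - 2376712) + 1/(-1105*(1 - 1105))) = -1489033/(-1827379 + 1/(-1105*(-1104))) = -1489033/(-1827379 + 1/1219920) = -1489033/(-2229256189679/1219920) = -1489033*(-1219920/2229256189679) = 1816501137360/2229256189679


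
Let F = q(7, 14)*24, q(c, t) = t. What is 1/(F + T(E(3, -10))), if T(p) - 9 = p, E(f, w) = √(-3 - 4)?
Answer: 345/119032 - I*√7/119032 ≈ 0.0028984 - 2.2227e-5*I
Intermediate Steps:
E(f, w) = I*√7 (E(f, w) = √(-7) = I*√7)
T(p) = 9 + p
F = 336 (F = 14*24 = 336)
1/(F + T(E(3, -10))) = 1/(336 + (9 + I*√7)) = 1/(345 + I*√7)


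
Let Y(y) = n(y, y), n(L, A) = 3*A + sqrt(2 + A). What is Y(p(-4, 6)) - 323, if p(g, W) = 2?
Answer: -315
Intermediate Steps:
n(L, A) = sqrt(2 + A) + 3*A
Y(y) = sqrt(2 + y) + 3*y
Y(p(-4, 6)) - 323 = (sqrt(2 + 2) + 3*2) - 323 = (sqrt(4) + 6) - 323 = (2 + 6) - 323 = 8 - 323 = -315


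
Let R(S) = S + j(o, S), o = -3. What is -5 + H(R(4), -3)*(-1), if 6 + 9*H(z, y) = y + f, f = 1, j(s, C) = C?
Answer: -37/9 ≈ -4.1111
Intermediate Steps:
R(S) = 2*S (R(S) = S + S = 2*S)
H(z, y) = -5/9 + y/9 (H(z, y) = -2/3 + (y + 1)/9 = -2/3 + (1 + y)/9 = -2/3 + (1/9 + y/9) = -5/9 + y/9)
-5 + H(R(4), -3)*(-1) = -5 + (-5/9 + (1/9)*(-3))*(-1) = -5 + (-5/9 - 1/3)*(-1) = -5 - 8/9*(-1) = -5 + 8/9 = -37/9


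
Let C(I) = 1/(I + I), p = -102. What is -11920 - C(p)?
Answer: -2431679/204 ≈ -11920.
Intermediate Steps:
C(I) = 1/(2*I)
-11920 - C(p) = -11920 - 1/(2*(-102)) = -11920 - (-1)/(2*102) = -11920 - 1*(-1/204) = -11920 + 1/204 = -2431679/204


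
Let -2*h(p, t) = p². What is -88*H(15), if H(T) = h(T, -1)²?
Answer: -1113750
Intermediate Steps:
h(p, t) = -p²/2
H(T) = T⁴/4 (H(T) = (-T²/2)² = T⁴/4)
-88*H(15) = -22*15⁴ = -22*50625 = -88*50625/4 = -1113750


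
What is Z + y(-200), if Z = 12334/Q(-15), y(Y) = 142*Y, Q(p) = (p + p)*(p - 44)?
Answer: -25127833/885 ≈ -28393.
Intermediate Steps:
Q(p) = 2*p*(-44 + p) (Q(p) = (2*p)*(-44 + p) = 2*p*(-44 + p))
Z = 6167/885 (Z = 12334/((2*(-15)*(-44 - 15))) = 12334/((2*(-15)*(-59))) = 12334/1770 = 12334*(1/1770) = 6167/885 ≈ 6.9684)
Z + y(-200) = 6167/885 + 142*(-200) = 6167/885 - 28400 = -25127833/885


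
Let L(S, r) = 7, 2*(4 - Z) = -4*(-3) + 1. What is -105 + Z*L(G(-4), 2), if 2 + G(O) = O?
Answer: -245/2 ≈ -122.50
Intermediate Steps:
Z = -5/2 (Z = 4 - (-4*(-3) + 1)/2 = 4 - (12 + 1)/2 = 4 - ½*13 = 4 - 13/2 = -5/2 ≈ -2.5000)
G(O) = -2 + O
-105 + Z*L(G(-4), 2) = -105 - 5/2*7 = -105 - 35/2 = -245/2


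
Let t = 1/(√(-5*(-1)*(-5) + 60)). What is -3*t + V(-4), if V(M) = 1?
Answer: 1 - 3*√35/35 ≈ 0.49291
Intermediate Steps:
t = √35/35 (t = 1/(√(5*(-5) + 60)) = 1/(√(-25 + 60)) = 1/(√35) = √35/35 ≈ 0.16903)
-3*t + V(-4) = -3*√35/35 + 1 = 1 - 3*√35/35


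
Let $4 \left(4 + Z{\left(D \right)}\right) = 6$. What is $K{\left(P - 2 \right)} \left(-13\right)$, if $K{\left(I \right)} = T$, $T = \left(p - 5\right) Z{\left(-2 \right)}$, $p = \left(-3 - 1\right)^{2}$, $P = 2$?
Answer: $\frac{715}{2} \approx 357.5$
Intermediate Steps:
$Z{\left(D \right)} = - \frac{5}{2}$ ($Z{\left(D \right)} = -4 + \frac{1}{4} \cdot 6 = -4 + \frac{3}{2} = - \frac{5}{2}$)
$p = 16$ ($p = \left(-4\right)^{2} = 16$)
$T = - \frac{55}{2}$ ($T = \left(16 - 5\right) \left(- \frac{5}{2}\right) = 11 \left(- \frac{5}{2}\right) = - \frac{55}{2} \approx -27.5$)
$K{\left(I \right)} = - \frac{55}{2}$
$K{\left(P - 2 \right)} \left(-13\right) = \left(- \frac{55}{2}\right) \left(-13\right) = \frac{715}{2}$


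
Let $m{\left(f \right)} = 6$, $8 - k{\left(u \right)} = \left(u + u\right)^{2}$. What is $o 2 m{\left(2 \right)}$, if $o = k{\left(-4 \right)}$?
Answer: $-672$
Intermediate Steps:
$k{\left(u \right)} = 8 - 4 u^{2}$ ($k{\left(u \right)} = 8 - \left(u + u\right)^{2} = 8 - \left(2 u\right)^{2} = 8 - 4 u^{2}$)
$o = -56$ ($o = 8 - 4 \left(-4\right)^{2} = 8 - 64 = -56$)
$o 2 m{\left(2 \right)} = \left(-56\right) 2 \cdot 6 = \left(-112\right) 6 = -672$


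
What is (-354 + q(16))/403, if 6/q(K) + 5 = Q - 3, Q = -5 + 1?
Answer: -709/806 ≈ -0.87965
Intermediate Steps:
Q = -4
q(K) = -½ (q(K) = 6/(-5 + (-4 - 3)) = 6/(-5 - 7) = 6/(-12) = 6*(-1/12) = -½)
(-354 + q(16))/403 = (-354 - ½)/403 = -709/2*1/403 = -709/806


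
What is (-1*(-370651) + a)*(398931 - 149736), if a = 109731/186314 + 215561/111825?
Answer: 128292298677799239527/1388970870 ≈ 9.2365e+10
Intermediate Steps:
a = 52432701229/20834563050 (a = 109731*(1/186314) + 215561*(1/111825) = 109731/186314 + 215561/111825 = 52432701229/20834563050 ≈ 2.5166)
(-1*(-370651) + a)*(398931 - 149736) = (-1*(-370651) + 52432701229/20834563050)*(398931 - 149736) = (370651 + 52432701229/20834563050)*249195 = (7722404061746779/20834563050)*249195 = 128292298677799239527/1388970870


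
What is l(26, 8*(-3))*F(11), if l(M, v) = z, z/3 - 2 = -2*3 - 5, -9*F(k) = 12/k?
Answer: 36/11 ≈ 3.2727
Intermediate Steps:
F(k) = -4/(3*k)
z = -27 (z = 6 + 3*(-2*3 - 5) = 6 + 3*(-6 - 5) = 6 + 3*(-11) = 6 - 33 = -27)
l(M, v) = -27
l(26, 8*(-3))*F(11) = -(-36)/11 = -27*(-4/33) = 36/11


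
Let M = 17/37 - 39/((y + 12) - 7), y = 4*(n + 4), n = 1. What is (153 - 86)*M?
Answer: -68206/925 ≈ -73.736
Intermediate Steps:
y = 20 (y = 4*(1 + 4) = 4*5 = 20)
M = -1018/925 (M = 17/37 - 39/((20 + 12) - 7) = 17*(1/37) - 39/(32 - 7) = 17/37 - 39/25 = -1018/925 ≈ -1.1005)
(153 - 86)*M = (153 - 86)*(-1018/925) = 67*(-1018/925) = -68206/925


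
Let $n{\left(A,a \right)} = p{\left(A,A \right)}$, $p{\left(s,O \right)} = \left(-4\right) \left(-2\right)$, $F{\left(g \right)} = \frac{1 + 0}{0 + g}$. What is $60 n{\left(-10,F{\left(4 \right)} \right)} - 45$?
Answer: $435$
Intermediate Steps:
$F{\left(g \right)} = \frac{1}{g}$ ($F{\left(g \right)} = 1 \frac{1}{g} = \frac{1}{g}$)
$p{\left(s,O \right)} = 8$
$n{\left(A,a \right)} = 8$
$60 n{\left(-10,F{\left(4 \right)} \right)} - 45 = 60 \cdot 8 - 45 = 480 - 45 = 435$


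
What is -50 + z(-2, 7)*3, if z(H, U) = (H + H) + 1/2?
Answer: -121/2 ≈ -60.500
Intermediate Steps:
z(H, U) = 1/2 + 2*H (z(H, U) = 2*H + 1/2 = 1/2 + 2*H)
-50 + z(-2, 7)*3 = -50 + (1/2 + 2*(-2))*3 = -50 + (1/2 - 4)*3 = -50 - 7/2*3 = -50 - 21/2 = -121/2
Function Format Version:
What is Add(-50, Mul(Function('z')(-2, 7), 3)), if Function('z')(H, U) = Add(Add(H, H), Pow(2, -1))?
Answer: Rational(-121, 2) ≈ -60.500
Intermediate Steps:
Function('z')(H, U) = Add(Rational(1, 2), Mul(2, H)) (Function('z')(H, U) = Add(Mul(2, H), Rational(1, 2)) = Add(Rational(1, 2), Mul(2, H)))
Add(-50, Mul(Function('z')(-2, 7), 3)) = Add(-50, Mul(Add(Rational(1, 2), Mul(2, -2)), 3)) = Add(-50, Mul(Add(Rational(1, 2), -4), 3)) = Add(-50, Mul(Rational(-7, 2), 3)) = Add(-50, Rational(-21, 2)) = Rational(-121, 2)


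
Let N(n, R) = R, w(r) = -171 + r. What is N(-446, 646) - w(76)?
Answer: 741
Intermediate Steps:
N(-446, 646) - w(76) = 646 - (-171 + 76) = 646 - 1*(-95) = 646 + 95 = 741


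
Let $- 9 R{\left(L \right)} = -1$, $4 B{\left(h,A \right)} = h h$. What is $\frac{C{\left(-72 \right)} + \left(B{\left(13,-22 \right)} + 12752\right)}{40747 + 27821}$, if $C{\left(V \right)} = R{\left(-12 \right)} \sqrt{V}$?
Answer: $\frac{17059}{91424} + \frac{i \sqrt{2}}{102852} \approx 0.18659 + 1.375 \cdot 10^{-5} i$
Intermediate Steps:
$B{\left(h,A \right)} = \frac{h^{2}}{4}$ ($B{\left(h,A \right)} = \frac{h h}{4} = \frac{h^{2}}{4}$)
$R{\left(L \right)} = \frac{1}{9}$ ($R{\left(L \right)} = \left(- \frac{1}{9}\right) \left(-1\right) = \frac{1}{9}$)
$C{\left(V \right)} = \frac{\sqrt{V}}{9}$
$\frac{C{\left(-72 \right)} + \left(B{\left(13,-22 \right)} + 12752\right)}{40747 + 27821} = \frac{\frac{\sqrt{-72}}{9} + \left(\frac{13^{2}}{4} + 12752\right)}{40747 + 27821} = \frac{\frac{6 i \sqrt{2}}{9} + \left(\frac{1}{4} \cdot 169 + 12752\right)}{68568} = \left(\frac{2 i \sqrt{2}}{3} + \left(\frac{169}{4} + 12752\right)\right) \frac{1}{68568} = \left(\frac{2 i \sqrt{2}}{3} + \frac{51177}{4}\right) \frac{1}{68568} = \left(\frac{51177}{4} + \frac{2 i \sqrt{2}}{3}\right) \frac{1}{68568} = \frac{17059}{91424} + \frac{i \sqrt{2}}{102852}$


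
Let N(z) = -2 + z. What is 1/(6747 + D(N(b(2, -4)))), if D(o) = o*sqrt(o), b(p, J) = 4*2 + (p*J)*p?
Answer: 6747/45523009 + 10*I*sqrt(10)/45523009 ≈ 0.00014821 + 6.9465e-7*I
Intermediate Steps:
b(p, J) = 8 + J*p**2 (b(p, J) = 8 + (J*p)*p = 8 + J*p**2)
D(o) = o**(3/2)
1/(6747 + D(N(b(2, -4)))) = 1/(6747 + (-2 + (8 - 4*2**2))**(3/2)) = 1/(6747 + (-2 + (8 - 4*4))**(3/2)) = 1/(6747 + (-2 + (8 - 16))**(3/2)) = 1/(6747 + (-2 - 8)**(3/2)) = 1/(6747 + (-10)**(3/2)) = 1/(6747 - 10*I*sqrt(10))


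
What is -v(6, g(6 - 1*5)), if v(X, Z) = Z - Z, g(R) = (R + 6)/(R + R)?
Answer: 0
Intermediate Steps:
g(R) = (6 + R)/(2*R) (g(R) = (6 + R)/((2*R)) = (6 + R)*(1/(2*R)) = (6 + R)/(2*R))
v(X, Z) = 0
-v(6, g(6 - 1*5)) = -1*0 = 0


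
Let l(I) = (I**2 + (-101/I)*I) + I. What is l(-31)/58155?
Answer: 829/58155 ≈ 0.014255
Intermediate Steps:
l(I) = -101 + I + I**2 (l(I) = (I**2 - 101) + I = (-101 + I**2) + I = -101 + I + I**2)
l(-31)/58155 = (-101 - 31 + (-31)**2)/58155 = (-101 - 31 + 961)*(1/58155) = 829*(1/58155) = 829/58155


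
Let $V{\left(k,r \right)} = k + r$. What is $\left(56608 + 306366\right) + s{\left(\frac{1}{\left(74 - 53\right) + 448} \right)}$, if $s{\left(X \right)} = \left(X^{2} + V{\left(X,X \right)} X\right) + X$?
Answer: $\frac{79840124486}{219961} \approx 3.6297 \cdot 10^{5}$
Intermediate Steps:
$s{\left(X \right)} = X + 3 X^{2}$ ($s{\left(X \right)} = \left(X^{2} + \left(X + X\right) X\right) + X = \left(X^{2} + 2 X X\right) + X = \left(X^{2} + 2 X^{2}\right) + X = 3 X^{2} + X = X + 3 X^{2}$)
$\left(56608 + 306366\right) + s{\left(\frac{1}{\left(74 - 53\right) + 448} \right)} = \left(56608 + 306366\right) + \frac{1 + \frac{3}{\left(74 - 53\right) + 448}}{\left(74 - 53\right) + 448} = 362974 + \frac{1 + \frac{3}{\left(74 - 53\right) + 448}}{\left(74 - 53\right) + 448} = 362974 + \frac{1 + \frac{3}{21 + 448}}{21 + 448} = 362974 + \frac{1 + \frac{3}{469}}{469} = 362974 + \frac{1}{469} \cdot \frac{472}{469} = 362974 + \frac{472}{219961} = \frac{79840124486}{219961}$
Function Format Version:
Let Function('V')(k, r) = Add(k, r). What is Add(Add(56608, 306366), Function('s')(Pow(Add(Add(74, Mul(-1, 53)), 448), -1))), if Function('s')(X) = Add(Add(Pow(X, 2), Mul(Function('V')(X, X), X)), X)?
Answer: Rational(79840124486, 219961) ≈ 3.6297e+5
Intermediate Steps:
Function('s')(X) = Add(X, Mul(3, Pow(X, 2))) (Function('s')(X) = Add(Add(Pow(X, 2), Mul(Add(X, X), X)), X) = Add(Add(Pow(X, 2), Mul(Mul(2, X), X)), X) = Add(Add(Pow(X, 2), Mul(2, Pow(X, 2))), X) = Add(Mul(3, Pow(X, 2)), X) = Add(X, Mul(3, Pow(X, 2))))
Add(Add(56608, 306366), Function('s')(Pow(Add(Add(74, Mul(-1, 53)), 448), -1))) = Add(Add(56608, 306366), Mul(Pow(Add(Add(74, Mul(-1, 53)), 448), -1), Add(1, Mul(3, Pow(Add(Add(74, Mul(-1, 53)), 448), -1))))) = Add(362974, Mul(Pow(Add(Add(74, -53), 448), -1), Add(1, Mul(3, Pow(Add(Add(74, -53), 448), -1))))) = Add(362974, Mul(Pow(Add(21, 448), -1), Add(1, Mul(3, Pow(Add(21, 448), -1))))) = Add(362974, Mul(Pow(469, -1), Add(1, Mul(3, Pow(469, -1))))) = Add(362974, Mul(Rational(1, 469), Add(1, Mul(3, Rational(1, 469))))) = Add(362974, Mul(Rational(1, 469), Add(1, Rational(3, 469)))) = Add(362974, Mul(Rational(1, 469), Rational(472, 469))) = Add(362974, Rational(472, 219961)) = Rational(79840124486, 219961)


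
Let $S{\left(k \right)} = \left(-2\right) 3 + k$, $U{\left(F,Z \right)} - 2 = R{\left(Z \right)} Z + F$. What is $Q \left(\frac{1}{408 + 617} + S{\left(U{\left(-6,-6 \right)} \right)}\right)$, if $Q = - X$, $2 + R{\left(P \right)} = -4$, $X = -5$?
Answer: $\frac{26651}{205} \approx 130.0$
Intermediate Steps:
$R{\left(P \right)} = -6$ ($R{\left(P \right)} = -2 - 4 = -6$)
$Q = 5$ ($Q = \left(-1\right) \left(-5\right) = 5$)
$U{\left(F,Z \right)} = 2 + F - 6 Z$ ($U{\left(F,Z \right)} = 2 + \left(- 6 Z + F\right) = 2 + \left(F - 6 Z\right) = 2 + F - 6 Z$)
$S{\left(k \right)} = -6 + k$
$Q \left(\frac{1}{408 + 617} + S{\left(U{\left(-6,-6 \right)} \right)}\right) = 5 \left(\frac{1}{408 + 617} - -26\right) = 5 \left(\frac{1}{1025} + \left(-6 + \left(2 - 6 + 36\right)\right)\right) = 5 \left(\frac{1}{1025} + \left(-6 + 32\right)\right) = 5 \left(\frac{1}{1025} + 26\right) = 5 \cdot \frac{26651}{1025} = \frac{26651}{205}$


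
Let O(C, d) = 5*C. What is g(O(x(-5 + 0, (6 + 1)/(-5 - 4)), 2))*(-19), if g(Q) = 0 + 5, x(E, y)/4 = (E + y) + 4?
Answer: -95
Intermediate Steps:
x(E, y) = 16 + 4*E + 4*y (x(E, y) = 4*((E + y) + 4) = 4*(4 + E + y) = 16 + 4*E + 4*y)
g(Q) = 5
g(O(x(-5 + 0, (6 + 1)/(-5 - 4)), 2))*(-19) = 5*(-19) = -95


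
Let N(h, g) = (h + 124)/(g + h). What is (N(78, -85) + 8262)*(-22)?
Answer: -1267904/7 ≈ -1.8113e+5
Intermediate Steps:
N(h, g) = (124 + h)/(g + h)
(N(78, -85) + 8262)*(-22) = ((124 + 78)/(-85 + 78) + 8262)*(-22) = (202/(-7) + 8262)*(-22) = (-⅐*202 + 8262)*(-22) = (-202/7 + 8262)*(-22) = (57632/7)*(-22) = -1267904/7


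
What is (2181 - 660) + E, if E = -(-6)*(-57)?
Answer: 1179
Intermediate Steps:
E = -342 (E = -6*57 = -342)
(2181 - 660) + E = (2181 - 660) - 342 = 1521 - 342 = 1179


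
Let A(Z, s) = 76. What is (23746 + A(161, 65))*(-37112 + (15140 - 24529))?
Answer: -1107746822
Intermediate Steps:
(23746 + A(161, 65))*(-37112 + (15140 - 24529)) = (23746 + 76)*(-37112 + (15140 - 24529)) = 23822*(-37112 - 9389) = 23822*(-46501) = -1107746822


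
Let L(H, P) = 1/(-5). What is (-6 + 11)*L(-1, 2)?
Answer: -1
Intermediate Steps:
L(H, P) = -⅕
(-6 + 11)*L(-1, 2) = (-6 + 11)*(-⅕) = 5*(-⅕) = -1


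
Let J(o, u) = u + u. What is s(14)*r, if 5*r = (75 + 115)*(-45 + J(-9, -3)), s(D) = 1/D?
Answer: -969/7 ≈ -138.43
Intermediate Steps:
J(o, u) = 2*u
r = -1938 (r = ((75 + 115)*(-45 + 2*(-3)))/5 = (190*(-45 - 6))/5 = (190*(-51))/5 = (1/5)*(-9690) = -1938)
s(14)*r = -1938/14 = (1/14)*(-1938) = -969/7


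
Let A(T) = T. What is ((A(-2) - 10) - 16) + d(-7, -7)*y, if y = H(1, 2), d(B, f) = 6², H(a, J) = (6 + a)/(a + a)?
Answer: 98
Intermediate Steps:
H(a, J) = (6 + a)/(2*a) (H(a, J) = (6 + a)/((2*a)) = (6 + a)*(1/(2*a)) = (6 + a)/(2*a))
d(B, f) = 36
y = 7/2 (y = (½)*(6 + 1)/1 = (½)*1*7 = 7/2 ≈ 3.5000)
((A(-2) - 10) - 16) + d(-7, -7)*y = ((-2 - 10) - 16) + 36*(7/2) = (-12 - 16) + 126 = -28 + 126 = 98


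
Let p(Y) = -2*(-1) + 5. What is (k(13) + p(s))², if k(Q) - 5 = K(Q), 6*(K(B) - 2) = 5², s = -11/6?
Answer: 11881/36 ≈ 330.03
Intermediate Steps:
s = -11/6 (s = -11*⅙ = -11/6 ≈ -1.8333)
K(B) = 37/6 (K(B) = 2 + (⅙)*5² = 2 + (⅙)*25 = 2 + 25/6 = 37/6)
p(Y) = 7 (p(Y) = 2 + 5 = 7)
k(Q) = 67/6 (k(Q) = 5 + 37/6 = 67/6)
(k(13) + p(s))² = (67/6 + 7)² = (109/6)² = 11881/36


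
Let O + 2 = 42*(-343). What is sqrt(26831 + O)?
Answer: sqrt(12423) ≈ 111.46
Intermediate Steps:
O = -14408 (O = -2 + 42*(-343) = -2 - 14406 = -14408)
sqrt(26831 + O) = sqrt(26831 - 14408) = sqrt(12423)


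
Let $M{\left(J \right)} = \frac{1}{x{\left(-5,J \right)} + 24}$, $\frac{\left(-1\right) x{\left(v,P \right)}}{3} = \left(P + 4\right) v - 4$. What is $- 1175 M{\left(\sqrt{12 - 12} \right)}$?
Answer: $- \frac{1175}{96} \approx -12.24$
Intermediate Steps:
$x{\left(v,P \right)} = 12 - 3 v \left(4 + P\right)$ ($x{\left(v,P \right)} = - 3 \left(\left(P + 4\right) v - 4\right) = - 3 \left(\left(4 + P\right) v - 4\right) = - 3 \left(v \left(4 + P\right) - 4\right) = - 3 \left(-4 + v \left(4 + P\right)\right) = 12 - 3 v \left(4 + P\right)$)
$M{\left(J \right)} = \frac{1}{96 + 15 J}$ ($M{\left(J \right)} = \frac{1}{\left(12 - -60 - 3 J \left(-5\right)\right) + 24} = \frac{1}{\left(12 + 60 + 15 J\right) + 24} = \frac{1}{\left(72 + 15 J\right) + 24} = \frac{1}{96 + 15 J}$)
$- 1175 M{\left(\sqrt{12 - 12} \right)} = - 1175 \frac{1}{3 \left(32 + 5 \sqrt{12 - 12}\right)} = - 1175 \frac{1}{3 \left(32 + 5 \sqrt{0}\right)} = - 1175 \frac{1}{3 \left(32 + 5 \cdot 0\right)} = - 1175 \frac{1}{3 \left(32 + 0\right)} = - 1175 \frac{1}{3 \cdot 32} = - 1175 \cdot \frac{1}{3} \cdot \frac{1}{32} = \left(-1175\right) \frac{1}{96} = - \frac{1175}{96}$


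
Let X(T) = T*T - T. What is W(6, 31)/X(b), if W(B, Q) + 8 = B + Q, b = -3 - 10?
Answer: 29/182 ≈ 0.15934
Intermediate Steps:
b = -13
W(B, Q) = -8 + B + Q (W(B, Q) = -8 + (B + Q) = -8 + B + Q)
X(T) = T**2 - T
W(6, 31)/X(b) = (-8 + 6 + 31)/((-13*(-1 - 13))) = 29/((-13*(-14))) = 29/182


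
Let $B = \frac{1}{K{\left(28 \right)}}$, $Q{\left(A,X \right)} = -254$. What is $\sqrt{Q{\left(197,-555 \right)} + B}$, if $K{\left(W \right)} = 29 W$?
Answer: $\frac{i \sqrt{41868141}}{406} \approx 15.937 i$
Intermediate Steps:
$B = \frac{1}{812}$ ($B = \frac{1}{29 \cdot 28} = \frac{1}{812} \approx 0.0012315$)
$\sqrt{Q{\left(197,-555 \right)} + B} = \sqrt{-254 + \frac{1}{812}} = \sqrt{- \frac{206247}{812}} = \frac{i \sqrt{41868141}}{406}$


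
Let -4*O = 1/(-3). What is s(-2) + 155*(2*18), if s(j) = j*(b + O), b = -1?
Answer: 33491/6 ≈ 5581.8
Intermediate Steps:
O = 1/12 (O = -¼/(-3) = -¼*(-⅓) = 1/12 ≈ 0.083333)
s(j) = -11*j/12 (s(j) = j*(-1 + 1/12) = j*(-11/12) = -11*j/12)
s(-2) + 155*(2*18) = -11/12*(-2) + 155*(2*18) = 11/6 + 155*36 = 11/6 + 5580 = 33491/6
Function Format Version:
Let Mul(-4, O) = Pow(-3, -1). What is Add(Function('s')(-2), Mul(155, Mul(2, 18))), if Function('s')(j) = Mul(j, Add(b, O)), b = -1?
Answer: Rational(33491, 6) ≈ 5581.8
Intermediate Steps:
O = Rational(1, 12) (O = Mul(Rational(-1, 4), Pow(-3, -1)) = Mul(Rational(-1, 4), Rational(-1, 3)) = Rational(1, 12) ≈ 0.083333)
Function('s')(j) = Mul(Rational(-11, 12), j) (Function('s')(j) = Mul(j, Add(-1, Rational(1, 12))) = Mul(j, Rational(-11, 12)) = Mul(Rational(-11, 12), j))
Add(Function('s')(-2), Mul(155, Mul(2, 18))) = Add(Mul(Rational(-11, 12), -2), Mul(155, Mul(2, 18))) = Add(Rational(11, 6), Mul(155, 36)) = Add(Rational(11, 6), 5580) = Rational(33491, 6)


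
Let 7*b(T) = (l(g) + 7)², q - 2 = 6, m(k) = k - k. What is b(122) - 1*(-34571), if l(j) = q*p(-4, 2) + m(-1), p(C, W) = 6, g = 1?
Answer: 245022/7 ≈ 35003.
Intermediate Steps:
m(k) = 0
q = 8 (q = 2 + 6 = 8)
l(j) = 48 (l(j) = 8*6 + 0 = 48 + 0 = 48)
b(T) = 3025/7 (b(T) = (48 + 7)²/7 = (⅐)*55² = (⅐)*3025 = 3025/7)
b(122) - 1*(-34571) = 3025/7 - 1*(-34571) = 3025/7 + 34571 = 245022/7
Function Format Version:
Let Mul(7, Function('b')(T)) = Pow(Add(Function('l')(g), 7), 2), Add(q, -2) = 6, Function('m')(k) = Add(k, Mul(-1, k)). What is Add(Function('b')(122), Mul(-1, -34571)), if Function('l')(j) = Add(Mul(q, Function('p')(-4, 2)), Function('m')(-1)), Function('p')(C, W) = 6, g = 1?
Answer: Rational(245022, 7) ≈ 35003.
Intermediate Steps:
Function('m')(k) = 0
q = 8 (q = Add(2, 6) = 8)
Function('l')(j) = 48 (Function('l')(j) = Add(Mul(8, 6), 0) = Add(48, 0) = 48)
Function('b')(T) = Rational(3025, 7) (Function('b')(T) = Mul(Rational(1, 7), Pow(Add(48, 7), 2)) = Mul(Rational(1, 7), Pow(55, 2)) = Mul(Rational(1, 7), 3025) = Rational(3025, 7))
Add(Function('b')(122), Mul(-1, -34571)) = Add(Rational(3025, 7), Mul(-1, -34571)) = Add(Rational(3025, 7), 34571) = Rational(245022, 7)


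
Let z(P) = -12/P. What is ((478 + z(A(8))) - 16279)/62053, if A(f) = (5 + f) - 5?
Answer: -31605/124106 ≈ -0.25466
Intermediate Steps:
A(f) = f
((478 + z(A(8))) - 16279)/62053 = ((478 - 12/8) - 16279)/62053 = ((478 - 12*⅛) - 16279)*(1/62053) = ((478 - 3/2) - 16279)*(1/62053) = (953/2 - 16279)*(1/62053) = -31605/2*1/62053 = -31605/124106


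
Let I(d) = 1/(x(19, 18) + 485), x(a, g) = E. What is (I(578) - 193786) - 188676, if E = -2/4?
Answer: -370605676/969 ≈ -3.8246e+5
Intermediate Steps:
E = -1/2 (E = -2*1/4 = -1/2 ≈ -0.50000)
x(a, g) = -1/2
I(d) = 2/969 (I(d) = 1/(-1/2 + 485) = 1/(969/2) = 2/969)
(I(578) - 193786) - 188676 = (2/969 - 193786) - 188676 = -187778632/969 - 188676 = -370605676/969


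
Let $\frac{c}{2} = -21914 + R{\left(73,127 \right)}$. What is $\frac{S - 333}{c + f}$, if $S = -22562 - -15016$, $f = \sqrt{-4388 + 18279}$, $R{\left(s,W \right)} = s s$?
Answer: $\frac{261346430}{1100235009} + \frac{7879 \sqrt{13891}}{1100235009} \approx 0.23838$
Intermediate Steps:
$R{\left(s,W \right)} = s^{2}$
$f = \sqrt{13891} \approx 117.86$
$c = -33170$ ($c = 2 \left(-21914 + 73^{2}\right) = 2 \left(-21914 + 5329\right) = 2 \left(-16585\right) = -33170$)
$S = -7546$ ($S = -22562 + 15016 = -7546$)
$\frac{S - 333}{c + f} = \frac{-7546 - 333}{-33170 + \sqrt{13891}} = - \frac{7879}{-33170 + \sqrt{13891}}$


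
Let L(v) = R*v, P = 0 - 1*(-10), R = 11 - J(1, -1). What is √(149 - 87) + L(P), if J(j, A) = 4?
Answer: 70 + √62 ≈ 77.874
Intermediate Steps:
R = 7 (R = 11 - 1*4 = 11 - 4 = 7)
P = 10 (P = 0 + 10 = 10)
L(v) = 7*v
√(149 - 87) + L(P) = √(149 - 87) + 7*10 = √62 + 70 = 70 + √62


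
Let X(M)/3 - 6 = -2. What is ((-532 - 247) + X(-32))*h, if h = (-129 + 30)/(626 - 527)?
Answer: 767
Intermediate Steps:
X(M) = 12 (X(M) = 18 + 3*(-2) = 18 - 6 = 12)
h = -1 (h = -99/99 = -99*1/99 = -1)
((-532 - 247) + X(-32))*h = ((-532 - 247) + 12)*(-1) = (-779 + 12)*(-1) = -767*(-1) = 767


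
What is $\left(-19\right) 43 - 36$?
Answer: $-853$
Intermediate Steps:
$\left(-19\right) 43 - 36 = -817 - 36 = -853$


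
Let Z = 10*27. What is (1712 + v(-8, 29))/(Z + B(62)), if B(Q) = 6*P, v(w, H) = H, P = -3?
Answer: 1741/252 ≈ 6.9087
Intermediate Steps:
B(Q) = -18 (B(Q) = 6*(-3) = -18)
Z = 270
(1712 + v(-8, 29))/(Z + B(62)) = (1712 + 29)/(270 - 18) = 1741/252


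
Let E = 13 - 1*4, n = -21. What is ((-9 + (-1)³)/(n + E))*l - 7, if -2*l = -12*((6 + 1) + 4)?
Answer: 48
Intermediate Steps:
E = 9 (E = 13 - 4 = 9)
l = 66 (l = -(-6)*((6 + 1) + 4) = -(-6)*(7 + 4) = -(-6)*11 = -½*(-132) = 66)
((-9 + (-1)³)/(n + E))*l - 7 = ((-9 + (-1)³)/(-21 + 9))*66 - 7 = ((-9 - 1)/(-12))*66 - 7 = -10*(-1/12)*66 - 7 = (⅚)*66 - 7 = 55 - 7 = 48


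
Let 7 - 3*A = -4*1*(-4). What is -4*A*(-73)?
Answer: -876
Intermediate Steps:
A = -3 (A = 7/3 - (-4*1)*(-4)/3 = 7/3 - (-4)*(-4)/3 = 7/3 - ⅓*16 = 7/3 - 16/3 = -3)
-4*A*(-73) = -4*(-3)*(-73) = 12*(-73) = -876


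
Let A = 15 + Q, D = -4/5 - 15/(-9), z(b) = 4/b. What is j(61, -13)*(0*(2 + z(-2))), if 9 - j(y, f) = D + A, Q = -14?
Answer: 0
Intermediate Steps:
D = 13/15 (D = -4*⅕ - 15*(-⅑) = -⅘ + 5/3 = 13/15 ≈ 0.86667)
A = 1 (A = 15 - 14 = 1)
j(y, f) = 107/15 (j(y, f) = 9 - (13/15 + 1) = 9 - 1*28/15 = 9 - 28/15 = 107/15)
j(61, -13)*(0*(2 + z(-2))) = 107*(0*(2 + 4/(-2)))/15 = 107*(0*(2 + 4*(-½)))/15 = 107*(0*(2 - 2))/15 = 107*(0*0)/15 = (107/15)*0 = 0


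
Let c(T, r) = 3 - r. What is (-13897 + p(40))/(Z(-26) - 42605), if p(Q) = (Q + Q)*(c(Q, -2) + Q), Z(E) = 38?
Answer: 1471/6081 ≈ 0.24190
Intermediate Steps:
p(Q) = 2*Q*(5 + Q) (p(Q) = (Q + Q)*((3 - 1*(-2)) + Q) = (2*Q)*((3 + 2) + Q) = (2*Q)*(5 + Q) = 2*Q*(5 + Q))
(-13897 + p(40))/(Z(-26) - 42605) = (-13897 + 2*40*(5 + 40))/(38 - 42605) = (-13897 + 2*40*45)/(-42567) = (-13897 + 3600)*(-1/42567) = -10297*(-1/42567) = 1471/6081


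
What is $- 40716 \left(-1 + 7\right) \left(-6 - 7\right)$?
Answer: $3175848$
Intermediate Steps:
$- 40716 \left(-1 + 7\right) \left(-6 - 7\right) = - 40716 \cdot 6 \left(-13\right) = \left(-40716\right) \left(-78\right) = 3175848$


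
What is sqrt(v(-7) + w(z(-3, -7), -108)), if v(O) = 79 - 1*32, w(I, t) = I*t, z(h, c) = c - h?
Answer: sqrt(479) ≈ 21.886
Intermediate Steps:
v(O) = 47 (v(O) = 79 - 32 = 47)
sqrt(v(-7) + w(z(-3, -7), -108)) = sqrt(47 + (-7 - 1*(-3))*(-108)) = sqrt(47 + (-7 + 3)*(-108)) = sqrt(47 - 4*(-108)) = sqrt(47 + 432) = sqrt(479)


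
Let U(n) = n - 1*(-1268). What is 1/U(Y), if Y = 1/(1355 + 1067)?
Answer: 2422/3071097 ≈ 0.00078864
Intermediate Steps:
Y = 1/2422 ≈ 0.00041288
U(n) = 1268 + n (U(n) = n + 1268 = 1268 + n)
1/U(Y) = 1/(1268 + 1/2422) = 1/(3071097/2422) = 2422/3071097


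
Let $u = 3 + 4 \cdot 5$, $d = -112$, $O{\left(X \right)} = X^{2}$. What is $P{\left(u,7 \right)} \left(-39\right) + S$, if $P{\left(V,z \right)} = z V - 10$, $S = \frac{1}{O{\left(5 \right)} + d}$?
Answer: $- \frac{512344}{87} \approx -5889.0$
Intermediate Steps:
$S = - \frac{1}{87}$ ($S = \frac{1}{5^{2} - 112} = \frac{1}{25 - 112} = \frac{1}{-87} = - \frac{1}{87} \approx -0.011494$)
$u = 23$ ($u = 3 + 20 = 23$)
$P{\left(V,z \right)} = -10 + V z$ ($P{\left(V,z \right)} = V z - 10 = -10 + V z$)
$P{\left(u,7 \right)} \left(-39\right) + S = \left(-10 + 23 \cdot 7\right) \left(-39\right) - \frac{1}{87} = \left(-10 + 161\right) \left(-39\right) - \frac{1}{87} = 151 \left(-39\right) - \frac{1}{87} = -5889 - \frac{1}{87} = - \frac{512344}{87}$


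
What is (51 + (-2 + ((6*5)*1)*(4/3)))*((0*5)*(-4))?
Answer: 0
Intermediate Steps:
(51 + (-2 + ((6*5)*1)*(4/3)))*((0*5)*(-4)) = (51 + (-2 + (30*1)*(4*(⅓))))*(0*(-4)) = (51 + (-2 + 30*(4/3)))*0 = (51 + (-2 + 40))*0 = (51 + 38)*0 = 89*0 = 0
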